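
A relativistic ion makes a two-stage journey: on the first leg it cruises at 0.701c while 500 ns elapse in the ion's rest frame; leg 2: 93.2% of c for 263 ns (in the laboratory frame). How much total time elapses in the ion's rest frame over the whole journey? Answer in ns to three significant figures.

Leg 1: 500 ns is already measured in the ion's rest frame.
Leg 2: β = 0.932; γ = 1/√(1 − 0.932²) = 1/√0.1314 = 2.759; τ_2 = 263/2.759 = 95.33 ns.
Total: 500.0 + 95.33 ns.

τ = 595 ns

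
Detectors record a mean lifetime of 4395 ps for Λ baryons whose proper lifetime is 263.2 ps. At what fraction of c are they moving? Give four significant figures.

v = 0.9982c

γ = Δt/τ₀ = 4395/263.2 = 16.70
β = √(1 − 1/γ²) = √(1 − 0.003586) = √0.9964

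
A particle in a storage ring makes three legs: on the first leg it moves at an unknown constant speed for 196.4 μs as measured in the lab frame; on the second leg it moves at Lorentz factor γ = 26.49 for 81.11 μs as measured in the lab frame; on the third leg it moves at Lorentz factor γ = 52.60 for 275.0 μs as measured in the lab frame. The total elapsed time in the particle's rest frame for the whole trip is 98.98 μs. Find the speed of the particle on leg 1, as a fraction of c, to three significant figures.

β = 0.887

Leg 1: speed unknown; τ_1 = 196.4/γ_1.
Leg 2: γ = 26.49; τ_2 = 81.11/26.49 = 3.062 μs.
Leg 3: γ = 52.60; τ_3 = 275.0/52.60 = 5.228 μs.
Total proper time: τ_1 + 3.062 + 5.228 = 98.98, so τ_1 = 98.98 − 8.290 = 90.69 μs.
γ_1 = 196.4/90.69 = 2.166; β = √(1 − 1/γ²) = √0.7868.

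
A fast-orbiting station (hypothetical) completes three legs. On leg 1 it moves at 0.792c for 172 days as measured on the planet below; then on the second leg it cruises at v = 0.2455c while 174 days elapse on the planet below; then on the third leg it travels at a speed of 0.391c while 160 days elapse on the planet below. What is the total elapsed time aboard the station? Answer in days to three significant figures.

Leg 1: γ = 1/√(1 − 0.792²) = 1/√0.3727 = 1.638; τ_1 = 172/1.638 = 105.0 days.
Leg 2: γ = 1/√(1 − 0.2455²) = 1/√0.9397 = 1.032; τ_2 = 174/1.032 = 168.7 days.
Leg 3: γ = 1/√(1 − 0.391²) = 1/√0.8471 = 1.086; τ_3 = 160/1.086 = 147.3 days.
Total: 105.0 + 168.7 + 147.3 days.

τ = 421 days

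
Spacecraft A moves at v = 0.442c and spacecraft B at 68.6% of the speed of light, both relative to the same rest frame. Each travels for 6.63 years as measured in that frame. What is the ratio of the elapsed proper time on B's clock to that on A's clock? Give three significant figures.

τ_B/τ_A = 0.811

A: γ = 1/√(1 − 0.442²) = 1/√0.8046 = 1.115. B: β = 0.686; γ = 1/√(1 − 0.686²) = 1/√0.5294 = 1.374.
τ_A/τ_B = γ_B/γ_A = 1.374/1.115 = 1.233, so τ_B/τ_A = 0.8111.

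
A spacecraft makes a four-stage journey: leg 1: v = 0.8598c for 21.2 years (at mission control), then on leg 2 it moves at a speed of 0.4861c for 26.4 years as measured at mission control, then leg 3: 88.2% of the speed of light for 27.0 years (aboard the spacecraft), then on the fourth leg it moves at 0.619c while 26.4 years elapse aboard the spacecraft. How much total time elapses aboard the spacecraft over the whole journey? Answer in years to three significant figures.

τ = 87.3 years

Leg 1: γ = 1/√(1 − 0.8598²) = 1/√0.2607 = 1.958; τ_1 = 21.2/1.958 = 10.83 years.
Leg 2: γ = 1/√(1 − 0.4861²) = 1/√0.7637 = 1.144; τ_2 = 26.4/1.144 = 23.07 years.
Leg 3: 27.0 years is already measured aboard the spacecraft.
Leg 4: 26.4 years is already measured aboard the spacecraft.
Total: 10.83 + 23.07 + 27.00 + 26.40 years.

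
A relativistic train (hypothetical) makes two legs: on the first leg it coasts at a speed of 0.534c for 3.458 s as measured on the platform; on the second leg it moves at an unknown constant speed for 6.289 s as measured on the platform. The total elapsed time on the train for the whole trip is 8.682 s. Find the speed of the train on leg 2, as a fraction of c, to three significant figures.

β = 0.402

Leg 1: γ = 1/√(1 − 0.534²) = 1/√0.7148 = 1.183; τ_1 = 3.458/1.183 = 2.924 s.
Leg 2: speed unknown; τ_2 = 6.289/γ_2.
Total proper time: 2.924 + τ_2 = 8.682, so τ_2 = 8.682 − 2.924 = 5.758 s.
γ_2 = 6.289/5.758 = 1.092; β = √(1 − 1/γ²) = √0.1616.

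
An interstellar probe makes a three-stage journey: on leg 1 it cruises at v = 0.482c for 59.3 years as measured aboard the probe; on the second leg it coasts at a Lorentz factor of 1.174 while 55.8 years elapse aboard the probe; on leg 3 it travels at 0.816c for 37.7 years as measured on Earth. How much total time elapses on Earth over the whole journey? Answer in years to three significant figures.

Δt = 171 years

Leg 1: γ = 1/√(1 − 0.482²) = 1/√0.7677 = 1.141; Δt_1 = 1.141 × 59.3 = 67.68 years.
Leg 2: γ = 1.174; Δt_2 = 1.174 × 55.8 = 65.51 years.
Leg 3: 37.7 years is already measured on Earth.
Total: 67.68 + 65.51 + 37.70 years.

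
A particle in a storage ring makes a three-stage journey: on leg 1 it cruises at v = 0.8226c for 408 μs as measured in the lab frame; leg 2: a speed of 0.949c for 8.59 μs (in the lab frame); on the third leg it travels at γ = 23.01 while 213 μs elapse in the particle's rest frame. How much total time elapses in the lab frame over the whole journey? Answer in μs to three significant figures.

Δt = 5320 μs

Leg 1: 408 μs is already measured in the lab frame.
Leg 2: 8.59 μs is already measured in the lab frame.
Leg 3: γ = 23.01; Δt_3 = 23.01 × 213 = 4901 μs.
Total: 408.0 + 8.590 + 4901 μs.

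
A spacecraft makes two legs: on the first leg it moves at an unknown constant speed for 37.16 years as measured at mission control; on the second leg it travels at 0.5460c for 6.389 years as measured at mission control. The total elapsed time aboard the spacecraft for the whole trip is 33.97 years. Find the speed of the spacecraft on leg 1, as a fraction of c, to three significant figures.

β = 0.638

Leg 1: speed unknown; τ_1 = 37.16/γ_1.
Leg 2: γ = 1/√(1 − 0.5460²) = 1/√0.7019 = 1.194; τ_2 = 6.389/1.194 = 5.353 years.
Total proper time: τ_1 + 5.353 = 33.97, so τ_1 = 33.97 − 5.353 = 28.62 years.
γ_1 = 37.16/28.62 = 1.299; β = √(1 − 1/γ²) = √0.4069.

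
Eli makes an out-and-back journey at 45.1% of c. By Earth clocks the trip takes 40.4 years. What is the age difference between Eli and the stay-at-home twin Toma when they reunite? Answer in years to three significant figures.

Δt − τ = 4.34 years

β = 0.451; γ = 1/√(1 − 0.451²) = 1/√0.7966 = 1.120
Eli's elapsed proper time: τ = 40.4/1.120 = 36.06 years.
Age gap = Δt − τ = 40.4 − 36.06 years.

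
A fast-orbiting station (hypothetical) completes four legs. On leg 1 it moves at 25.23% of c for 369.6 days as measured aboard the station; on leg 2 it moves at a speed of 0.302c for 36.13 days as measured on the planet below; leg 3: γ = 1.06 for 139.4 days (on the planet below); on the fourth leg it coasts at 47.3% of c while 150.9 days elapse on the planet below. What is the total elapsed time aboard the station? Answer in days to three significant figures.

τ = 669 days

Leg 1: 369.6 days is already measured aboard the station.
Leg 2: γ = 1/√(1 − 0.302²) = 1/√0.9088 = 1.049; τ_2 = 36.13/1.049 = 34.44 days.
Leg 3: γ = 1.06; τ_3 = 139.4/1.060 = 131.5 days.
Leg 4: β = 0.473; γ = 1/√(1 − 0.473²) = 1/√0.7763 = 1.135; τ_4 = 150.9/1.135 = 133.0 days.
Total: 369.6 + 34.44 + 131.5 + 133.0 days.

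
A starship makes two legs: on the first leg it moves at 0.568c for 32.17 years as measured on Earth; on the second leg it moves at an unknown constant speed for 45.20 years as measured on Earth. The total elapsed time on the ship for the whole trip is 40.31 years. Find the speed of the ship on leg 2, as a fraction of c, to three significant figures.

Leg 1: γ = 1/√(1 − 0.568²) = 1/√0.6774 = 1.215; τ_1 = 32.17/1.215 = 26.48 years.
Leg 2: speed unknown; τ_2 = 45.20/γ_2.
Total proper time: 26.48 + τ_2 = 40.31, so τ_2 = 40.31 − 26.48 = 13.83 years.
γ_2 = 45.20/13.83 = 3.268; β = √(1 − 1/γ²) = √0.9063.

β = 0.952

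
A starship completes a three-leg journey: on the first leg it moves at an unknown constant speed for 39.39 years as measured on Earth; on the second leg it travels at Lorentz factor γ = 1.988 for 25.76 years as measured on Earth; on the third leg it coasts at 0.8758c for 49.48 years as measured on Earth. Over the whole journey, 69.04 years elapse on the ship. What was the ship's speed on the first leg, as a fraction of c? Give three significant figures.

Leg 1: speed unknown; τ_1 = 39.39/γ_1.
Leg 2: γ = 1.988; τ_2 = 25.76/1.988 = 12.96 years.
Leg 3: γ = 1/√(1 − 0.8758²) = 1/√0.2330 = 2.072; τ_3 = 49.48/2.072 = 23.88 years.
Total proper time: τ_1 + 12.96 + 23.88 = 69.04, so τ_1 = 69.04 − 36.84 = 32.20 years.
γ_1 = 39.39/32.20 = 1.223; β = √(1 − 1/γ²) = √0.3318.

β = 0.576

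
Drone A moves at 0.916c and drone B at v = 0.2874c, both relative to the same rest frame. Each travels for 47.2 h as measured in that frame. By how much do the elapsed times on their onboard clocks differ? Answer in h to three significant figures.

A: γ = 1/√(1 − 0.916²) = 1/√0.1609 = 2.493; τ_A = 47.2/2.493 = 18.94 h.
B: γ = 1/√(1 − 0.2874²) = 1/√0.9174 = 1.044; τ_B = 47.2/1.044 = 45.21 h.

|τ_A − τ_B| = 26.3 h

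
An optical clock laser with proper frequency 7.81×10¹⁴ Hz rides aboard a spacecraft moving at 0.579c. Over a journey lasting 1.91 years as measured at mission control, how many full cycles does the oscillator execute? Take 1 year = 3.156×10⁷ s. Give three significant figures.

N = 3.84×10²²

γ = 1/√(1 − 0.579²) = 1/√0.6648 = 1.227
The oscillator's own cycle count is N = f × τ where τ is the proper time aboard the spacecraft. τ = Δt/γ = 1.91/1.227 = 1.557 years = 4.915×10⁷ s.
N = 7.81×10¹⁴ × 4.915×10⁷ = 3.838×10²².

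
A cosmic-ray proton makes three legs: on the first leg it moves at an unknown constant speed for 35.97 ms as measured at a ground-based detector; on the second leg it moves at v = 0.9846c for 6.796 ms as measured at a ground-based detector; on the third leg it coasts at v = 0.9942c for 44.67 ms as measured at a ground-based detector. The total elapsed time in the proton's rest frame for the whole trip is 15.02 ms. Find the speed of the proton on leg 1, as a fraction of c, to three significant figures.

β = 0.968

Leg 1: speed unknown; τ_1 = 35.97/γ_1.
Leg 2: γ = 1/√(1 − 0.9846²) = 1/√0.03056 = 5.720; τ_2 = 6.796/5.720 = 1.188 ms.
Leg 3: γ = 1/√(1 − 0.9942²) = 1/√0.01157 = 9.298; τ_3 = 44.67/9.298 = 4.804 ms.
Total proper time: τ_1 + 1.188 + 4.804 = 15.02, so τ_1 = 15.02 − 5.992 = 9.028 ms.
γ_1 = 35.97/9.028 = 3.984; β = √(1 − 1/γ²) = √0.9370.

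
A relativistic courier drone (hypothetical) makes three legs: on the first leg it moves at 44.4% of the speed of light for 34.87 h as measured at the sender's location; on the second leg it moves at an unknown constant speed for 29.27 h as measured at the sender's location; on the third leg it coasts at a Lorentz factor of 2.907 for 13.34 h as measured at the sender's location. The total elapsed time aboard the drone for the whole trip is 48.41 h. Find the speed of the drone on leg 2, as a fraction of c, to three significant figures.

Leg 1: β = 0.444; γ = 1/√(1 − 0.444²) = 1/√0.8029 = 1.116; τ_1 = 34.87/1.116 = 31.24 h.
Leg 2: speed unknown; τ_2 = 29.27/γ_2.
Leg 3: γ = 2.907; τ_3 = 13.34/2.907 = 4.589 h.
Total proper time: 31.24 + τ_2 + 4.589 = 48.41, so τ_2 = 48.41 − 35.83 = 12.58 h.
γ_2 = 29.27/12.58 = 2.327; β = √(1 − 1/γ²) = √0.8154.

β = 0.903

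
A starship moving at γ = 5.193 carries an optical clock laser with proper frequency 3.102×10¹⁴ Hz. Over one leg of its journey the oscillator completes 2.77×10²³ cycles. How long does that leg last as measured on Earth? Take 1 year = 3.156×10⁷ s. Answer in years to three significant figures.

γ = 5.193
Proper time for N cycles: τ = N/f = 2.77×10²³/(3.102×10¹⁴) = 8.930×10⁸ s = 28.29 years.
Lab-frame duration Δt = γτ = 5.193 × 28.29 = 146.9 years.

Δt = 147 years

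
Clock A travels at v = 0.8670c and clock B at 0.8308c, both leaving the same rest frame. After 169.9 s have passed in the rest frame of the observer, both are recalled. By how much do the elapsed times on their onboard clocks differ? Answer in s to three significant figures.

A: γ = 1/√(1 − 0.8670²) = 1/√0.2483 = 2.007; τ_A = 169.9/2.007 = 84.66 s.
B: γ = 1/√(1 − 0.8308²) = 1/√0.3098 = 1.797; τ_B = 169.9/1.797 = 94.56 s.

|τ_A − τ_B| = 9.90 s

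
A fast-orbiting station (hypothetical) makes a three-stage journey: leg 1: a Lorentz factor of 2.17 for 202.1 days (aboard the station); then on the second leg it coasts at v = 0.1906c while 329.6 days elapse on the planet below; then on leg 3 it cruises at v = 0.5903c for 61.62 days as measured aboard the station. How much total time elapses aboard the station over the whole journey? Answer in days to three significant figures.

τ = 587 days

Leg 1: 202.1 days is already measured aboard the station.
Leg 2: γ = 1/√(1 − 0.1906²) = 1/√0.9637 = 1.019; τ_2 = 329.6/1.019 = 323.6 days.
Leg 3: 61.62 days is already measured aboard the station.
Total: 202.1 + 323.6 + 61.62 days.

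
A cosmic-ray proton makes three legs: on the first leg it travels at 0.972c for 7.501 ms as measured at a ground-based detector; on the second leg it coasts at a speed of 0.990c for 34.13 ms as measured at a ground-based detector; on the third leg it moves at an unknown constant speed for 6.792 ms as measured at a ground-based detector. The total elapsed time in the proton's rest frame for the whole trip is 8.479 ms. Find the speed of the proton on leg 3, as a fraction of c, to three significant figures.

β = 0.960

Leg 1: γ = 1/√(1 − 0.972²) = 1/√0.05522 = 4.256; τ_1 = 7.501/4.256 = 1.763 ms.
Leg 2: γ = 1/√(1 − 0.990²) = 1/√0.01990 = 7.089; τ_2 = 34.13/7.089 = 4.815 ms.
Leg 3: speed unknown; τ_3 = 6.792/γ_3.
Total proper time: 1.763 + 4.815 + τ_3 = 8.479, so τ_3 = 8.479 − 6.577 = 1.902 ms.
γ_3 = 6.792/1.902 = 3.571; β = √(1 − 1/γ²) = √0.9216.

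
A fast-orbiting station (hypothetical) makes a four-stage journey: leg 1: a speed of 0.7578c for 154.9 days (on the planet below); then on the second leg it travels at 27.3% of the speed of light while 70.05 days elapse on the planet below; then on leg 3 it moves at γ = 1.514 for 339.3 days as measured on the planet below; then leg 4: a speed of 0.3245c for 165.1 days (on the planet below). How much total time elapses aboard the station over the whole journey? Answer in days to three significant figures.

Leg 1: γ = 1/√(1 − 0.7578²) = 1/√0.4257 = 1.533; τ_1 = 154.9/1.533 = 101.1 days.
Leg 2: β = 0.273; γ = 1/√(1 − 0.273²) = 1/√0.9255 = 1.039; τ_2 = 70.05/1.039 = 67.39 days.
Leg 3: γ = 1.514; τ_3 = 339.3/1.514 = 224.1 days.
Leg 4: γ = 1/√(1 − 0.3245²) = 1/√0.8947 = 1.057; τ_4 = 165.1/1.057 = 156.2 days.
Total: 101.1 + 67.39 + 224.1 + 156.2 days.

τ = 549 days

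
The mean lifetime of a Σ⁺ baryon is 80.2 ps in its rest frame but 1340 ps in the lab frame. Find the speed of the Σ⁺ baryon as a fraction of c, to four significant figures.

v = 0.9982c

γ = Δt/τ₀ = 1340/80.2 = 16.71
β = √(1 − 1/γ²) = √(1 − 0.003582) = √0.9964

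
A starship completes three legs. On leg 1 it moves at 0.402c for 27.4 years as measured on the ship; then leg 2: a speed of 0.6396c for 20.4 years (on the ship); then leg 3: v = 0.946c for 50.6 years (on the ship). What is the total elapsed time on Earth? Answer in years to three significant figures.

Leg 1: γ = 1/√(1 − 0.402²) = 1/√0.8384 = 1.092; Δt_1 = 1.092 × 27.4 = 29.92 years.
Leg 2: γ = 1/√(1 − 0.6396²) = 1/√0.5909 = 1.301; Δt_2 = 1.301 × 20.4 = 26.54 years.
Leg 3: γ = 1/√(1 − 0.946²) = 1/√0.1051 = 3.085; Δt_3 = 3.085 × 50.6 = 156.1 years.
Total: 29.92 + 26.54 + 156.1 years.

Δt = 213 years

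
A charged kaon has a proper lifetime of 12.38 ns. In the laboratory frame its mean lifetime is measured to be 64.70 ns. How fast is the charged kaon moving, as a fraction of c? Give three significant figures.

v = 0.982c

γ = Δt/τ₀ = 64.70/12.38 = 5.226
β = √(1 − 1/γ²) = √(1 − 0.03661) = √0.9634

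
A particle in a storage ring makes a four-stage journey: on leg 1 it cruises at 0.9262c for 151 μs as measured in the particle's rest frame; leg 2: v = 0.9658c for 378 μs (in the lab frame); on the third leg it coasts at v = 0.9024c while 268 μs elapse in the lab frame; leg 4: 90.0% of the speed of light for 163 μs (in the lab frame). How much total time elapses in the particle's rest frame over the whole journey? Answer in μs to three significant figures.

Leg 1: 151 μs is already measured in the particle's rest frame.
Leg 2: γ = 1/√(1 − 0.9658²) = 1/√0.06723 = 3.857; τ_2 = 378/3.857 = 98.01 μs.
Leg 3: γ = 1/√(1 − 0.9024²) = 1/√0.1857 = 2.321; τ_3 = 268/2.321 = 115.5 μs.
Leg 4: β = 0.900; γ = 1/√(1 − 0.900²) = 1/√0.1900 = 2.294; τ_4 = 163/2.294 = 71.05 μs.
Total: 151.0 + 98.01 + 115.5 + 71.05 μs.

τ = 436 μs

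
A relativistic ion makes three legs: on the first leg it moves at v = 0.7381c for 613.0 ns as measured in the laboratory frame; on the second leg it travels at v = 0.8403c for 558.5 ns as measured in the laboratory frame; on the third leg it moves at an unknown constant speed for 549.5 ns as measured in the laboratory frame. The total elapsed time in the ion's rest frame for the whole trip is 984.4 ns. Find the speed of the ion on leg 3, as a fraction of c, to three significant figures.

β = 0.873

Leg 1: γ = 1/√(1 − 0.7381²) = 1/√0.4552 = 1.482; τ_1 = 613.0/1.482 = 413.6 ns.
Leg 2: γ = 1/√(1 − 0.8403²) = 1/√0.2939 = 1.845; τ_2 = 558.5/1.845 = 302.8 ns.
Leg 3: speed unknown; τ_3 = 549.5/γ_3.
Total proper time: 413.6 + 302.8 + τ_3 = 984.4, so τ_3 = 984.4 − 716.4 = 268.0 ns.
γ_3 = 549.5/268.0 = 2.050; β = √(1 − 1/γ²) = √0.7621.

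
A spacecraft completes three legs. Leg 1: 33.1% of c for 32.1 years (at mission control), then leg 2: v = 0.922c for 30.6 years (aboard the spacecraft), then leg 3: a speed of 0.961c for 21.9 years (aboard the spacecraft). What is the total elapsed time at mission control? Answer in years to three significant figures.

Δt = 190 years

Leg 1: 32.1 years is already measured at mission control.
Leg 2: γ = 1/√(1 − 0.922²) = 1/√0.1499 = 2.583; Δt_2 = 2.583 × 30.6 = 79.03 years.
Leg 3: γ = 1/√(1 − 0.961²) = 1/√0.07648 = 3.616; Δt_3 = 3.616 × 21.9 = 79.19 years.
Total: 32.10 + 79.03 + 79.19 years.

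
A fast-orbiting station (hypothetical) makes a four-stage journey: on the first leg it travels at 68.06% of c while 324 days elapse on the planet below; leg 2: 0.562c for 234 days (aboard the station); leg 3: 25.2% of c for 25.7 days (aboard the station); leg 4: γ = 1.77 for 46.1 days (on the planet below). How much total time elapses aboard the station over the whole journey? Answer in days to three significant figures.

τ = 523 days

Leg 1: β = 0.6806; γ = 1/√(1 − 0.6806²) = 1/√0.5368 = 1.365; τ_1 = 324/1.365 = 237.4 days.
Leg 2: 234 days is already measured aboard the station.
Leg 3: 25.7 days is already measured aboard the station.
Leg 4: γ = 1.77; τ_4 = 46.1/1.770 = 26.05 days.
Total: 237.4 + 234.0 + 25.70 + 26.05 days.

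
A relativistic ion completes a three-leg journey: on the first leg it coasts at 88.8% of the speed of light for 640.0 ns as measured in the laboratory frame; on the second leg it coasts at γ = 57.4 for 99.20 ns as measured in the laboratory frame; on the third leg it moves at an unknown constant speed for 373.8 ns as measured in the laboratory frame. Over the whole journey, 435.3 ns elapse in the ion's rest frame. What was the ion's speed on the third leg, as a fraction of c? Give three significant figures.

Leg 1: β = 0.888; γ = 1/√(1 − 0.888²) = 1/√0.2115 = 2.175; τ_1 = 640.0/2.175 = 294.3 ns.
Leg 2: γ = 57.4; τ_2 = 99.20/57.40 = 1.728 ns.
Leg 3: speed unknown; τ_3 = 373.8/γ_3.
Total proper time: 294.3 + 1.728 + τ_3 = 435.3, so τ_3 = 435.3 − 296.0 = 139.3 ns.
γ_3 = 373.8/139.3 = 2.684; β = √(1 − 1/γ²) = √0.8612.

β = 0.928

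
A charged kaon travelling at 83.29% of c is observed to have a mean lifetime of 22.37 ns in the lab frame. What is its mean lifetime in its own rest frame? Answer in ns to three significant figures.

τ₀ = 12.4 ns

β = 0.8329; γ = 1/√(1 − 0.8329²) = 1/√0.3063 = 1.807
The lab-frame lifetime is the dilated interval; the proper lifetime is τ₀ = Δt/γ = 22.37/1.807 ns.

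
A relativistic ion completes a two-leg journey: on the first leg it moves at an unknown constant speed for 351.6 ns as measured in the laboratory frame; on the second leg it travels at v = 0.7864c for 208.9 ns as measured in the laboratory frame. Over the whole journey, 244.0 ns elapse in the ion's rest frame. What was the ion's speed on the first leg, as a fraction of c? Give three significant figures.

β = 0.945

Leg 1: speed unknown; τ_1 = 351.6/γ_1.
Leg 2: γ = 1/√(1 − 0.7864²) = 1/√0.3816 = 1.619; τ_2 = 208.9/1.619 = 129.0 ns.
Total proper time: τ_1 + 129.0 = 244.0, so τ_1 = 244.0 − 129.0 = 115.0 ns.
γ_1 = 351.6/115.0 = 3.058; β = √(1 − 1/γ²) = √0.8931.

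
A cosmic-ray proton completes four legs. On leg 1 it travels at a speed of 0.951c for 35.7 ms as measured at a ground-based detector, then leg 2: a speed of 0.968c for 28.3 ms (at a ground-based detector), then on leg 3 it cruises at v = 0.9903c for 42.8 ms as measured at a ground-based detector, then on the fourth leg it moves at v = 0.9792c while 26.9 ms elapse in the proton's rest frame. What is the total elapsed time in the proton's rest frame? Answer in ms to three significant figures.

Leg 1: γ = 1/√(1 − 0.951²) = 1/√0.09560 = 3.234; τ_1 = 35.7/3.234 = 11.04 ms.
Leg 2: γ = 1/√(1 − 0.968²) = 1/√0.06298 = 3.985; τ_2 = 28.3/3.985 = 7.102 ms.
Leg 3: γ = 1/√(1 − 0.9903²) = 1/√0.01931 = 7.197; τ_3 = 42.8/7.197 = 5.947 ms.
Leg 4: 26.9 ms is already measured in the proton's rest frame.
Total: 11.04 + 7.102 + 5.947 + 26.90 ms.

τ = 51.0 ms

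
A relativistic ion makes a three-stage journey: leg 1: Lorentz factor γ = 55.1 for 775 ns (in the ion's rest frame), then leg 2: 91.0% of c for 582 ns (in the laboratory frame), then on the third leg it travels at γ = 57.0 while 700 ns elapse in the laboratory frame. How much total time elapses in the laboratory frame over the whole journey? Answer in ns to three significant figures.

Leg 1: γ = 55.1; Δt_1 = 55.10 × 775 = 4.270×10⁴ ns.
Leg 2: 582 ns is already measured in the laboratory frame.
Leg 3: 700 ns is already measured in the laboratory frame.
Total: 4.270×10⁴ + 582.0 + 700.0 ns.

Δt = 4.40×10⁴ ns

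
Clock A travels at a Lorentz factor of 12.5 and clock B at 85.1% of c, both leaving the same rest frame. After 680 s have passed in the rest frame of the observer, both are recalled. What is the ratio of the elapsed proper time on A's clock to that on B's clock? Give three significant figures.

τ_A/τ_B = 0.152

A: γ = 12.5. B: β = 0.851; γ = 1/√(1 − 0.851²) = 1/√0.2758 = 1.904.
τ_A/τ_B = γ_B/γ_A = 1.904/12.50 = 0.1523, so τ_A/τ_B = 0.1523.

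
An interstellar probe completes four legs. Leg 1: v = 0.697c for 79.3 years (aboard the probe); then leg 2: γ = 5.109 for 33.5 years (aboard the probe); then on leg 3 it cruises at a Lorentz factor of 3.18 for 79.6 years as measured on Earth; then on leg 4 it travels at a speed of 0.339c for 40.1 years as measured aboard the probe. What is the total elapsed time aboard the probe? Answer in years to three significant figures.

τ = 178 years

Leg 1: 79.3 years is already measured aboard the probe.
Leg 2: 33.5 years is already measured aboard the probe.
Leg 3: γ = 3.18; τ_3 = 79.6/3.180 = 25.03 years.
Leg 4: 40.1 years is already measured aboard the probe.
Total: 79.30 + 33.50 + 25.03 + 40.10 years.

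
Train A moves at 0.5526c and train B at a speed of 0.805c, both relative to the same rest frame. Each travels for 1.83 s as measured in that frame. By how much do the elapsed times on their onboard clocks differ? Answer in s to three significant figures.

A: γ = 1/√(1 − 0.5526²) = 1/√0.6946 = 1.200; τ_A = 1.83/1.200 = 1.525 s.
B: γ = 1/√(1 − 0.805²) = 1/√0.3520 = 1.686; τ_B = 1.83/1.686 = 1.086 s.

|τ_A − τ_B| = 0.440 s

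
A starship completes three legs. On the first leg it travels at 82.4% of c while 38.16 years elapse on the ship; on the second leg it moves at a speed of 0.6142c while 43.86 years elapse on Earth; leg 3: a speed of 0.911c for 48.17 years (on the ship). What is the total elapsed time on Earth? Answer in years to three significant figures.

Leg 1: β = 0.824; γ = 1/√(1 − 0.824²) = 1/√0.3210 = 1.765; Δt_1 = 1.765 × 38.16 = 67.35 years.
Leg 2: 43.86 years is already measured on Earth.
Leg 3: γ = 1/√(1 − 0.911²) = 1/√0.1701 = 2.425; Δt_3 = 2.425 × 48.17 = 116.8 years.
Total: 67.35 + 43.86 + 116.8 years.

Δt = 228 years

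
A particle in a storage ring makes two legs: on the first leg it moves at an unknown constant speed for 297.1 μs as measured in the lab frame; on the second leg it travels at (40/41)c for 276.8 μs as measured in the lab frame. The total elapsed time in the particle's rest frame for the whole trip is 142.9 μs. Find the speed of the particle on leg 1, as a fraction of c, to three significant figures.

β = 0.961

Leg 1: speed unknown; τ_1 = 297.1/γ_1.
Leg 2: γ = 1/√(1 − (40/41)²) = 41/9 ≈ 4.556; τ_2 = 276.8/4.556 = 60.76 μs.
Total proper time: τ_1 + 60.76 = 142.9, so τ_1 = 142.9 − 60.76 = 82.14 μs.
γ_1 = 297.1/82.14 = 3.617; β = √(1 − 1/γ²) = √0.9236.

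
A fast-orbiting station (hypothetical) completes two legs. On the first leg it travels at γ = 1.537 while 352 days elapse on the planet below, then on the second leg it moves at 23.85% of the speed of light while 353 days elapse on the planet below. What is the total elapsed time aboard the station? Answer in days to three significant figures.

Leg 1: γ = 1.537; τ_1 = 352/1.537 = 229.0 days.
Leg 2: β = 0.2385; γ = 1/√(1 − 0.2385²) = 1/√0.9431 = 1.030; τ_2 = 353/1.030 = 342.8 days.
Total: 229.0 + 342.8 days.

τ = 572 days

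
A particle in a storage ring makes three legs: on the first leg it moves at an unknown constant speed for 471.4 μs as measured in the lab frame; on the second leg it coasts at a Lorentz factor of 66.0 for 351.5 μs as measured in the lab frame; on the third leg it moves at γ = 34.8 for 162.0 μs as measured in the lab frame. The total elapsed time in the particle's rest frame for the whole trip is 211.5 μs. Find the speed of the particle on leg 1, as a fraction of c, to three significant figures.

β = 0.904

Leg 1: speed unknown; τ_1 = 471.4/γ_1.
Leg 2: γ = 66.0; τ_2 = 351.5/66.00 = 5.326 μs.
Leg 3: γ = 34.8; τ_3 = 162.0/34.80 = 4.655 μs.
Total proper time: τ_1 + 5.326 + 4.655 = 211.5, so τ_1 = 211.5 − 9.981 = 201.5 μs.
γ_1 = 471.4/201.5 = 2.339; β = √(1 − 1/γ²) = √0.8173.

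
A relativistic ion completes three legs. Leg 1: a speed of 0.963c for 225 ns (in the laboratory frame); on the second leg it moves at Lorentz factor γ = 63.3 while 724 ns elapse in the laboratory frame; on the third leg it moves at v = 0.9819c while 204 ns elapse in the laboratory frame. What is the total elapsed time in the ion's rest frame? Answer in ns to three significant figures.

Leg 1: γ = 1/√(1 − 0.963²) = 1/√0.07263 = 3.711; τ_1 = 225/3.711 = 60.64 ns.
Leg 2: γ = 63.3; τ_2 = 724/63.30 = 11.44 ns.
Leg 3: γ = 1/√(1 − 0.9819²) = 1/√0.03587 = 5.280; τ_3 = 204/5.280 = 38.64 ns.
Total: 60.64 + 11.44 + 38.64 ns.

τ = 111 ns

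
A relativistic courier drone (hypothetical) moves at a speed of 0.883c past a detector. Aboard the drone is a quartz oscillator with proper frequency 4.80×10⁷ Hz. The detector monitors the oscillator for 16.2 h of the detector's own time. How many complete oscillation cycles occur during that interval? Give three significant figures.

γ = 1/√(1 − 0.883²) = 1/√0.2203 = 2.131
During 16.2 h of lab time, the oscillator's proper time advances by τ = Δt/γ = 16.2/2.131 = 7.604 h = 2.737×10⁴ s.
N = f × τ = 4.80×10⁷ × 2.737×10⁴ = 1.314×10¹².

N = 1.31×10¹²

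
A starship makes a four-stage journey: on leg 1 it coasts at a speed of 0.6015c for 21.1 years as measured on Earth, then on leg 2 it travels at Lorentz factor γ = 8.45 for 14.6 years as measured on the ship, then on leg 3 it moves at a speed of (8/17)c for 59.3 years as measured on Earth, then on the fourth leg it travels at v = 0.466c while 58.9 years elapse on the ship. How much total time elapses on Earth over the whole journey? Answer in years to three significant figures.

Leg 1: 21.1 years is already measured on Earth.
Leg 2: γ = 8.45; Δt_2 = 8.450 × 14.6 = 123.4 years.
Leg 3: 59.3 years is already measured on Earth.
Leg 4: γ = 1/√(1 − 0.466²) = 1/√0.7828 = 1.130; Δt_4 = 1.130 × 58.9 = 66.57 years.
Total: 21.10 + 123.4 + 59.30 + 66.57 years.

Δt = 270 years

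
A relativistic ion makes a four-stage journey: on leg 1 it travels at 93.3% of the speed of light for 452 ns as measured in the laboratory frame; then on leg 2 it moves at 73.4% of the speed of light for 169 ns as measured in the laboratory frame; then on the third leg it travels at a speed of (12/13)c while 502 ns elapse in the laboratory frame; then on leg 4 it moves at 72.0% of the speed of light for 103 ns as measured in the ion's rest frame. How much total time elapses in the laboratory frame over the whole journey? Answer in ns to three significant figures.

Δt = 1270 ns

Leg 1: 452 ns is already measured in the laboratory frame.
Leg 2: 169 ns is already measured in the laboratory frame.
Leg 3: 502 ns is already measured in the laboratory frame.
Leg 4: β = 0.720; γ = 1/√(1 − 0.720²) = 1/√0.4816 = 1.441; Δt_4 = 1.441 × 103 = 148.4 ns.
Total: 452.0 + 169.0 + 502.0 + 148.4 ns.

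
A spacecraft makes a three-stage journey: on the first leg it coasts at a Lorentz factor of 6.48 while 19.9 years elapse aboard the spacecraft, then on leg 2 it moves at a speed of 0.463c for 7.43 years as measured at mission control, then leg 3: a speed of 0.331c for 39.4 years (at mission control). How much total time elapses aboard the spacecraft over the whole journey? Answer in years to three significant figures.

Leg 1: 19.9 years is already measured aboard the spacecraft.
Leg 2: γ = 1/√(1 − 0.463²) = 1/√0.7856 = 1.128; τ_2 = 7.43/1.128 = 6.586 years.
Leg 3: γ = 1/√(1 − 0.331²) = 1/√0.8904 = 1.060; τ_3 = 39.4/1.060 = 37.18 years.
Total: 19.90 + 6.586 + 37.18 years.

τ = 63.7 years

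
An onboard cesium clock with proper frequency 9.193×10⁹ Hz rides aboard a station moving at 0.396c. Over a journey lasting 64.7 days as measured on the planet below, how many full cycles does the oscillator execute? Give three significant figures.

N = 4.72×10¹⁶

γ = 1/√(1 − 0.396²) = 1/√0.8432 = 1.089
The oscillator's own cycle count is N = f × τ where τ is the proper time aboard the station. τ = Δt/γ = 64.7/1.089 = 59.41 days = 5.133×10⁶ s.
N = 9.193×10⁹ × 5.133×10⁶ = 4.719×10¹⁶.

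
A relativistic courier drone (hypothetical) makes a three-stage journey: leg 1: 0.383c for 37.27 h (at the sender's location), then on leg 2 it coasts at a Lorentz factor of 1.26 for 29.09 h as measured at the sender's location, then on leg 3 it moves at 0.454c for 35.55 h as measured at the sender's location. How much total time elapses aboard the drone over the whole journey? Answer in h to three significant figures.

τ = 89.2 h

Leg 1: γ = 1/√(1 − 0.383²) = 1/√0.8533 = 1.083; τ_1 = 37.27/1.083 = 34.43 h.
Leg 2: γ = 1.26; τ_2 = 29.09/1.260 = 23.09 h.
Leg 3: γ = 1/√(1 − 0.454²) = 1/√0.7939 = 1.122; τ_3 = 35.55/1.122 = 31.68 h.
Total: 34.43 + 23.09 + 31.68 h.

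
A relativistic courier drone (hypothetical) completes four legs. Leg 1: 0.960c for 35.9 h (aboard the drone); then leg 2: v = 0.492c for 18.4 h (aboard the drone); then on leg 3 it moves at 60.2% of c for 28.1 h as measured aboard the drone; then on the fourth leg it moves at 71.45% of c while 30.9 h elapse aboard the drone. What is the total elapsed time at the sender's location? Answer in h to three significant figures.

Δt = 229 h

Leg 1: γ = 1/√(1 − 0.960²) = 25/7 ≈ 3.571; Δt_1 = 3.571 × 35.9 = 128.2 h.
Leg 2: γ = 1/√(1 − 0.492²) = 1/√0.7579 = 1.149; Δt_2 = 1.149 × 18.4 = 21.13 h.
Leg 3: β = 0.602; γ = 1/√(1 − 0.602²) = 1/√0.6376 = 1.252; Δt_3 = 1.252 × 28.1 = 35.19 h.
Leg 4: β = 0.7145; γ = 1/√(1 − 0.7145²) = 1/√0.4895 = 1.429; Δt_4 = 1.429 × 30.9 = 44.17 h.
Total: 128.2 + 21.13 + 35.19 + 44.17 h.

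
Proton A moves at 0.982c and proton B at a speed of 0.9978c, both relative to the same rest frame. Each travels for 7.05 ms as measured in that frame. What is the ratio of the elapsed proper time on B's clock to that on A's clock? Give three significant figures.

τ_B/τ_A = 0.351

A: γ = 1/√(1 − 0.982²) = 1/√0.03568 = 5.294. B: γ = 1/√(1 − 0.9978²) = 1/√0.004395 = 15.08.
τ_A/τ_B = γ_B/γ_A = 15.08/5.294 = 2.849, so τ_B/τ_A = 0.3510.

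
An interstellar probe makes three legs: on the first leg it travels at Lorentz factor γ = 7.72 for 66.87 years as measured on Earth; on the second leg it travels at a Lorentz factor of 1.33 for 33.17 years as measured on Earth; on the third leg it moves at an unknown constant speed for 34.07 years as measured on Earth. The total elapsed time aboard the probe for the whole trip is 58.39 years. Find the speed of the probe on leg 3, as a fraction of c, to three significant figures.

Leg 1: γ = 7.72; τ_1 = 66.87/7.720 = 8.662 years.
Leg 2: γ = 1.33; τ_2 = 33.17/1.330 = 24.94 years.
Leg 3: speed unknown; τ_3 = 34.07/γ_3.
Total proper time: 8.662 + 24.94 + τ_3 = 58.39, so τ_3 = 58.39 − 33.60 = 24.79 years.
γ_3 = 34.07/24.79 = 1.374; β = √(1 − 1/γ²) = √0.4706.

β = 0.686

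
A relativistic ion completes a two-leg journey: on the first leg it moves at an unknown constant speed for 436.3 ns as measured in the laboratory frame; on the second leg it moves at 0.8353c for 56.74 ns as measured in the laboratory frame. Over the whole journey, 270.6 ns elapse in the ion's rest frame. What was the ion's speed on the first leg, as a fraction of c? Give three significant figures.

Leg 1: speed unknown; τ_1 = 436.3/γ_1.
Leg 2: γ = 1/√(1 − 0.8353²) = 1/√0.3023 = 1.819; τ_2 = 56.74/1.819 = 31.20 ns.
Total proper time: τ_1 + 31.20 = 270.6, so τ_1 = 270.6 − 31.20 = 239.4 ns.
γ_1 = 436.3/239.4 = 1.822; β = √(1 − 1/γ²) = √0.6989.

β = 0.836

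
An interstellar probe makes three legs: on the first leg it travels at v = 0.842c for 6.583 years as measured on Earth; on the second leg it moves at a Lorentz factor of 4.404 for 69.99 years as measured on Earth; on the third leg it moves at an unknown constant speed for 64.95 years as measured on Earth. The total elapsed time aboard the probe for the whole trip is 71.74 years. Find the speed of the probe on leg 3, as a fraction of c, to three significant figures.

β = 0.593

Leg 1: γ = 1/√(1 − 0.842²) = 1/√0.2910 = 1.854; τ_1 = 6.583/1.854 = 3.551 years.
Leg 2: γ = 4.404; τ_2 = 69.99/4.404 = 15.89 years.
Leg 3: speed unknown; τ_3 = 64.95/γ_3.
Total proper time: 3.551 + 15.89 + τ_3 = 71.74, so τ_3 = 71.74 − 19.44 = 52.30 years.
γ_3 = 64.95/52.30 = 1.242; β = √(1 − 1/γ²) = √0.3517.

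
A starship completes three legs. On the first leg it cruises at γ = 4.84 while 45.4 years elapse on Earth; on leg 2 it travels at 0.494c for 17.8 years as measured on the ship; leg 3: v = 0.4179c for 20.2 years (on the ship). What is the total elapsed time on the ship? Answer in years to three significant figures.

τ = 47.4 years

Leg 1: γ = 4.84; τ_1 = 45.4/4.840 = 9.380 years.
Leg 2: 17.8 years is already measured on the ship.
Leg 3: 20.2 years is already measured on the ship.
Total: 9.380 + 17.80 + 20.20 years.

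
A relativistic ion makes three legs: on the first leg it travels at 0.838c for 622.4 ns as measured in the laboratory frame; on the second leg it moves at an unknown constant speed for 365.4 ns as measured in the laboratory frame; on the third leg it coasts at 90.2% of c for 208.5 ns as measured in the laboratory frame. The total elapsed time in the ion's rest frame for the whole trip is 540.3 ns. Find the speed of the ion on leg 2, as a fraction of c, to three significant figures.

β = 0.953

Leg 1: γ = 1/√(1 − 0.838²) = 1/√0.2978 = 1.833; τ_1 = 622.4/1.833 = 339.6 ns.
Leg 2: speed unknown; τ_2 = 365.4/γ_2.
Leg 3: β = 0.902; γ = 1/√(1 − 0.902²) = 1/√0.1864 = 2.316; τ_3 = 208.5/2.316 = 90.02 ns.
Total proper time: 339.6 + τ_2 + 90.02 = 540.3, so τ_2 = 540.3 − 429.6 = 110.7 ns.
γ_2 = 365.4/110.7 = 3.302; β = √(1 − 1/γ²) = √0.9083.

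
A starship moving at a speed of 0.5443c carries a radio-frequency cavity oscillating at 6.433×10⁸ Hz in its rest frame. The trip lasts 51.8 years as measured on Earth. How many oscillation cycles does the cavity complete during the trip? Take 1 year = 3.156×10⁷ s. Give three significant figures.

γ = 1/√(1 − 0.5443²) = 1/√0.7037 = 1.192
The oscillator's own cycle count is N = f × τ where τ is the proper time on the ship. τ = Δt/γ = 51.8/1.192 = 43.45 years = 1.371×10⁹ s.
N = 6.433×10⁸ × 1.371×10⁹ = 8.822×10¹⁷.

N = 8.82×10¹⁷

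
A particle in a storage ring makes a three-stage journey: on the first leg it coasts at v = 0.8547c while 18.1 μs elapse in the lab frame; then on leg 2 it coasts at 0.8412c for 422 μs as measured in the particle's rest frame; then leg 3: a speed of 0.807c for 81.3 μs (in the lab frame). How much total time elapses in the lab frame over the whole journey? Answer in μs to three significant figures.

Δt = 880 μs

Leg 1: 18.1 μs is already measured in the lab frame.
Leg 2: γ = 1/√(1 − 0.8412²) = 1/√0.2924 = 1.849; Δt_2 = 1.849 × 422 = 780.4 μs.
Leg 3: 81.3 μs is already measured in the lab frame.
Total: 18.10 + 780.4 + 81.30 μs.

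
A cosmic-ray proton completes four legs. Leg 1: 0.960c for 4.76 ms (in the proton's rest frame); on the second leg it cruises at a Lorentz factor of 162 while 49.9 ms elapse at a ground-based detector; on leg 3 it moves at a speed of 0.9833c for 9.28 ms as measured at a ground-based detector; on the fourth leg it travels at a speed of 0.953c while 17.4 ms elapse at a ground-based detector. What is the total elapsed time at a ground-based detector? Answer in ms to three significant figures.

Δt = 93.6 ms

Leg 1: γ = 1/√(1 − 0.960²) = 25/7 ≈ 3.571; Δt_1 = 3.571 × 4.76 = 17.00 ms.
Leg 2: 49.9 ms is already measured at a ground-based detector.
Leg 3: 9.28 ms is already measured at a ground-based detector.
Leg 4: 17.4 ms is already measured at a ground-based detector.
Total: 17.00 + 49.90 + 9.280 + 17.40 ms.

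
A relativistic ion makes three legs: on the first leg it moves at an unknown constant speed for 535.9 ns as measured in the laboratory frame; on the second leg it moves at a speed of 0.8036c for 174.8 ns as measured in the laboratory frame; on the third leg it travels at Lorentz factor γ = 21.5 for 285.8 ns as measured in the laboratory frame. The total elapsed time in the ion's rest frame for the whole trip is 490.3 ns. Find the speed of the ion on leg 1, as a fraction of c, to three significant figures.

Leg 1: speed unknown; τ_1 = 535.9/γ_1.
Leg 2: γ = 1/√(1 − 0.8036²) = 1/√0.3542 = 1.680; τ_2 = 174.8/1.680 = 104.0 ns.
Leg 3: γ = 21.5; τ_3 = 285.8/21.50 = 13.29 ns.
Total proper time: τ_1 + 104.0 + 13.29 = 490.3, so τ_1 = 490.3 − 117.3 = 373.0 ns.
γ_1 = 535.9/373.0 = 1.437; β = √(1 − 1/γ²) = √0.5156.

β = 0.718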